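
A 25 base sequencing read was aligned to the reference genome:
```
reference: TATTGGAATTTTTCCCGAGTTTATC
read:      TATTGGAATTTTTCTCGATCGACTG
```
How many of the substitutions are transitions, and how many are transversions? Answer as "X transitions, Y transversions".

Mismatches (1-based):
site 15: C→T (pyrimidine→pyrimidine, transition)
site 19: G→T (purine→pyrimidine, transversion)
site 20: T→C (pyrimidine→pyrimidine, transition)
site 21: T→G (pyrimidine→purine, transversion)
site 22: T→A (pyrimidine→purine, transversion)
site 23: A→C (purine→pyrimidine, transversion)
site 25: C→G (pyrimidine→purine, transversion)

2 transitions, 5 transversions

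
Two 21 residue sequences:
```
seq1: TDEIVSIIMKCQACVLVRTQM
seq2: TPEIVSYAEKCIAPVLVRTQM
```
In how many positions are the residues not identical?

Comparing position by position, 6 positions differ: 2 (D/P), 7 (I/Y), 8 (I/A), 9 (M/E), 12 (Q/I), 14 (C/P).

6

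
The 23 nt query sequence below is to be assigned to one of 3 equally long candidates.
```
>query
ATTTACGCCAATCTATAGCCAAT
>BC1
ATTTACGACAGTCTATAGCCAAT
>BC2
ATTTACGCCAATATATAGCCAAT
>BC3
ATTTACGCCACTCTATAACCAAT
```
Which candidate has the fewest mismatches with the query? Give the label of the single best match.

Hamming distances to query — BC1: 2; BC2: 1; BC3: 2.
Smallest is BC2 with 1 mismatch.

BC2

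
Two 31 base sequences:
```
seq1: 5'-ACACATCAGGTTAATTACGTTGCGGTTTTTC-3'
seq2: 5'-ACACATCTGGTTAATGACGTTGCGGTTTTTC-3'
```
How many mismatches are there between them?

2

The sequences differ at positions 8, 16 (1-based) — 2 in total.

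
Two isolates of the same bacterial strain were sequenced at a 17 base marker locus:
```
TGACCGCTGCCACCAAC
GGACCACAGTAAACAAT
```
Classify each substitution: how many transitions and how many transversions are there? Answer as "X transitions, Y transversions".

3 transitions, 4 transversions

Transitions (purine↔purine or pyrimidine↔pyrimidine): 6 G→A, 10 C→T, 17 C→T.
Transversions (purine↔pyrimidine): 1 T→G, 8 T→A, 11 C→A, 13 C→A.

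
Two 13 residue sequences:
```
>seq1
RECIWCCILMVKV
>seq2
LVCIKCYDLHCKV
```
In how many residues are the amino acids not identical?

7

The sequences differ at residues 1, 2, 5, 7, 8, 10, 11 (1-based) — 7 in total.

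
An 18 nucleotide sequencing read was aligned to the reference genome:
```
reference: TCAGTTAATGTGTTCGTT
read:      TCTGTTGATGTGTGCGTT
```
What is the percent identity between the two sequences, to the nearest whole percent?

Mismatches at positions 3, 7, 14 (1-based): 3 of 18.
Identical positions: 15/18 = 83.33% → 83%.

83%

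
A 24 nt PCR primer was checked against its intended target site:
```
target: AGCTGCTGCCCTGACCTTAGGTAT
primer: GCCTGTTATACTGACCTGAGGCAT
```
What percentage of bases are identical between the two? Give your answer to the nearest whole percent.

Mismatches at positions 1, 2, 6, 8, 9, 10, 18, 22 (1-based): 8 of 24.
Identical positions: 16/24 = 66.67% → 67%.

67%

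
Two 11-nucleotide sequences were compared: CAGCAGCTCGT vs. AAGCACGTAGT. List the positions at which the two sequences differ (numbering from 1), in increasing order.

1, 6, 7, 9

Scanning 1-based: 1: C/A; 6: G/C; 7: C/G; 9: C/A.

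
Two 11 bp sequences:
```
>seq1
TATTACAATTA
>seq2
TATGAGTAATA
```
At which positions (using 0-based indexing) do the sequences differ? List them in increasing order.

Differences at position 3 (T→G), position 5 (C→G), position 6 (A→T), position 8 (T→A).

3, 5, 6, 8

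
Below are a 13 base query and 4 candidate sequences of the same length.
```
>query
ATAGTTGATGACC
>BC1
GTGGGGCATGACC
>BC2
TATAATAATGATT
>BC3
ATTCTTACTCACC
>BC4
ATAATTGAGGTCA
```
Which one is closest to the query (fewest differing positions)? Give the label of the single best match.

BC4

BC1 differs at 5 positions; BC2 differs at 8 positions; BC3 differs at 5 positions; BC4 differs at 4 positions. The closest is BC4.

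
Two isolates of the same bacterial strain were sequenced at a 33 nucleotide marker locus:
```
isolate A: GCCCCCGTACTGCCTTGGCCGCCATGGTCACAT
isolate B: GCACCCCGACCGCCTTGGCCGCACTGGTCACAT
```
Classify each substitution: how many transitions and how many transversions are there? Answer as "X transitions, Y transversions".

Transitions (purine↔purine or pyrimidine↔pyrimidine): 11 T→C.
Transversions (purine↔pyrimidine): 3 C→A, 7 G→C, 8 T→G, 23 C→A, 24 A→C.

1 transition, 5 transversions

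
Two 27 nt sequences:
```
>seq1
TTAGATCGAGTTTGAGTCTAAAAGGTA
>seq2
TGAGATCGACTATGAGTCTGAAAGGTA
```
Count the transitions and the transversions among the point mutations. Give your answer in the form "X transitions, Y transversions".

Transitions (purine↔purine or pyrimidine↔pyrimidine): 20 A→G.
Transversions (purine↔pyrimidine): 2 T→G, 10 G→C, 12 T→A.

1 transition, 3 transversions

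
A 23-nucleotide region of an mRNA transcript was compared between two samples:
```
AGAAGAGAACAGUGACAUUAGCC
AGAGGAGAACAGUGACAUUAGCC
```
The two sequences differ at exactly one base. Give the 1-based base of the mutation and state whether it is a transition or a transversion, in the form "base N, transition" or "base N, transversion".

base 4, transition

Base 4 changes A→G. A is a purine and G is a purine, so this is a transition.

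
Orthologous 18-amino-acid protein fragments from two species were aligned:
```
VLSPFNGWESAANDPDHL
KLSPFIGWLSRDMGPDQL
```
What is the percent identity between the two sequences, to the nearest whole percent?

Mismatches at positions 1, 6, 9, 11, 12, 13, 14, 17 (1-based): 8 of 18.
Identical positions: 10/18 = 55.56% → 56%.

56%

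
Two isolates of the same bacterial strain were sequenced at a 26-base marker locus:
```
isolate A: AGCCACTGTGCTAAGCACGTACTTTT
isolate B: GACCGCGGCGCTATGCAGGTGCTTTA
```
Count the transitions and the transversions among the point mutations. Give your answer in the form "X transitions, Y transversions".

5 transitions, 4 transversions

Transitions (purine↔purine or pyrimidine↔pyrimidine): 1 A→G, 2 G→A, 5 A→G, 9 T→C, 21 A→G.
Transversions (purine↔pyrimidine): 7 T→G, 14 A→T, 18 C→G, 26 T→A.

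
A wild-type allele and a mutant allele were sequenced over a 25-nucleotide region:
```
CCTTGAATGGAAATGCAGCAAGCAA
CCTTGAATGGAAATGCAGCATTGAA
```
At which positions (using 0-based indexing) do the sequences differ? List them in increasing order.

Scanning 0-based: 20: A/T; 21: G/T; 22: C/G.

20, 21, 22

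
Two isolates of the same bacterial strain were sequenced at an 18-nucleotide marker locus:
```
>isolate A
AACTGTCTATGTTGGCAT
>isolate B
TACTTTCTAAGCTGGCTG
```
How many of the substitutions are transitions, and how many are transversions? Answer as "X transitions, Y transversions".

1 transition, 5 transversions

Mismatches (1-based):
position 1: A→T (purine→pyrimidine, transversion)
position 5: G→T (purine→pyrimidine, transversion)
position 10: T→A (pyrimidine→purine, transversion)
position 12: T→C (pyrimidine→pyrimidine, transition)
position 17: A→T (purine→pyrimidine, transversion)
position 18: T→G (pyrimidine→purine, transversion)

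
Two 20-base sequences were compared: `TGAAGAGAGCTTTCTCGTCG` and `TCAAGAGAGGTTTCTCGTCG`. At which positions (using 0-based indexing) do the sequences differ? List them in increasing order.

1, 9

Scanning 0-based: 1: G/C; 9: C/G.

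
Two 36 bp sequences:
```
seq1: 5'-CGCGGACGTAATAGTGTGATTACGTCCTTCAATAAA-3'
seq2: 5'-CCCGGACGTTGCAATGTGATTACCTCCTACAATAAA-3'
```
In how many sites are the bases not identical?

7

Comparing position by position, 7 sites differ: 2 (G/C), 10 (A/T), 11 (A/G), 12 (T/C), 14 (G/A), 24 (G/C), 29 (T/A).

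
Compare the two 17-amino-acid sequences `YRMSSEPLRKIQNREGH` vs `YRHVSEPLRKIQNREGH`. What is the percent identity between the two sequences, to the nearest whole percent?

2 positions differ (3, 4), so 15 of 17 match: 15/17 = 88.24%.

88%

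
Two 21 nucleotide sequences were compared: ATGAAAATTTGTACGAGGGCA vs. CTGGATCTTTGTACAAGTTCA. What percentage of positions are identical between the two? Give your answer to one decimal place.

66.7%

7 positions differ (1, 4, 6, 7, 15, 18, 19), so 14 of 21 match: 14/21 = 66.67%.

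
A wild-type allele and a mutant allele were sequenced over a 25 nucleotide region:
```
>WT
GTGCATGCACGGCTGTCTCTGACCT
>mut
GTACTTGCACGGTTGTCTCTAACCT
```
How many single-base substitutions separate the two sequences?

The sequences differ at bases 3, 5, 13, 21 (1-based) — 4 in total.

4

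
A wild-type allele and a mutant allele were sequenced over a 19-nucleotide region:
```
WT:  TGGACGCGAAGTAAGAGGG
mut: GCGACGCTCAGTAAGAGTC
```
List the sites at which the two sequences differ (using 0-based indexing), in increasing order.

0, 1, 7, 8, 17, 18

Scanning 0-based: 0: T/G; 1: G/C; 7: G/T; 8: A/C; 17: G/T; 18: G/C.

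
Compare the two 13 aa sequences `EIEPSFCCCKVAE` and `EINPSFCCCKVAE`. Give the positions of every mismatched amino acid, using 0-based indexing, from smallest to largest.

Differences at position 2 (E→N).

2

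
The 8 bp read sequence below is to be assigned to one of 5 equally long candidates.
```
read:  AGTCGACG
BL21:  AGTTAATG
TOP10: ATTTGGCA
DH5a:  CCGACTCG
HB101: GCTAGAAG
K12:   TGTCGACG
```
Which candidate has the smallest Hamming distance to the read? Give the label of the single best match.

K12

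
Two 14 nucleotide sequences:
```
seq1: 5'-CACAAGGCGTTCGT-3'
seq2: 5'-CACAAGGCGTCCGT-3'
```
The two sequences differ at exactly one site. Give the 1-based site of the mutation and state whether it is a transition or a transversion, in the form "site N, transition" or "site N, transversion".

site 11, transition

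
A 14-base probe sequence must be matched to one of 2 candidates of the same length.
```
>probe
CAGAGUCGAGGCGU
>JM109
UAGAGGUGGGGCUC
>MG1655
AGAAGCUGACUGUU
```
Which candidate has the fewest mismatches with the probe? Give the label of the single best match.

Hamming distances to probe — JM109: 6; MG1655: 9.
Smallest is JM109 with 6 mismatches.

JM109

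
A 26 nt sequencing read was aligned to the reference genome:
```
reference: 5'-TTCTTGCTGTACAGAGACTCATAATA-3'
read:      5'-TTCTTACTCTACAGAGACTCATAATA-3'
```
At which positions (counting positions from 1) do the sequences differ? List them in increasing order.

6, 9

Differences at position 6 (G→A), position 9 (G→C).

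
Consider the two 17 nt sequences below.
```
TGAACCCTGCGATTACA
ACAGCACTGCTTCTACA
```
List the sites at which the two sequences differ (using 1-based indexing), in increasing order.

1, 2, 4, 6, 11, 12, 13

Differences at site 1 (T→A), site 2 (G→C), site 4 (A→G), site 6 (C→A), site 11 (G→T), site 12 (A→T), site 13 (T→C).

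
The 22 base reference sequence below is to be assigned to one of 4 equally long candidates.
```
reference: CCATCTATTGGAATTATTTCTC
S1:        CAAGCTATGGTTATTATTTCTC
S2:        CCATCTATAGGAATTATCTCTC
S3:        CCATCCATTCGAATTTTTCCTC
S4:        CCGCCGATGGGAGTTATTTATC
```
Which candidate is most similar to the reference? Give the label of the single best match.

S1 differs at 5 sites; S2 differs at 2 sites; S3 differs at 4 sites; S4 differs at 6 sites. The closest is S2.

S2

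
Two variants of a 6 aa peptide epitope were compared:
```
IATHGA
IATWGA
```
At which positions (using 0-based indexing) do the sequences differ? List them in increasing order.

Scanning 0-based: 3: H/W.

3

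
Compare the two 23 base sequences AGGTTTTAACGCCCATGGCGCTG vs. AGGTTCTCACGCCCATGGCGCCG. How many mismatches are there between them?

Comparing position by position, 3 positions differ: 6 (T/C), 8 (A/C), 22 (T/C).

3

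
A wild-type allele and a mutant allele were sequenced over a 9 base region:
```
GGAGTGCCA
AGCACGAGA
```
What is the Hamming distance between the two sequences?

Comparing position by position, 6 positions differ: 1 (G/A), 3 (A/C), 4 (G/A), 5 (T/C), 7 (C/A), 8 (C/G).

6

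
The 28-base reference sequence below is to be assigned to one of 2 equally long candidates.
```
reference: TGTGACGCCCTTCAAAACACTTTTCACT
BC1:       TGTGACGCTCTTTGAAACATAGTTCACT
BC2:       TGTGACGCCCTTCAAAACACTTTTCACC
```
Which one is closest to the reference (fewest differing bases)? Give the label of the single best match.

BC1 differs at 6 bases; BC2 differs at 1 base. The closest is BC2.

BC2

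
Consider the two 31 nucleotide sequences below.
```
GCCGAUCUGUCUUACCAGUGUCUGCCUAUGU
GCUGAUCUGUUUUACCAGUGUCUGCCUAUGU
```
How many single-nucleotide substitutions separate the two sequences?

Mismatches (1-based): position 3: C→U; position 11: C→U.

2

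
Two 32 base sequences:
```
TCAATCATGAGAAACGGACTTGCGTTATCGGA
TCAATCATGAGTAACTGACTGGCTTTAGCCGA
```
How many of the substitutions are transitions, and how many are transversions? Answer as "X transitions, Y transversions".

Transitions (purine↔purine or pyrimidine↔pyrimidine): none.
Transversions (purine↔pyrimidine): 12 A→T, 16 G→T, 21 T→G, 24 G→T, 28 T→G, 30 G→C.

0 transitions, 6 transversions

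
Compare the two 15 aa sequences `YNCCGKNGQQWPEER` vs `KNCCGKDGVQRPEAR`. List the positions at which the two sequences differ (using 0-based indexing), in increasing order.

Differences at position 0 (Y→K), position 6 (N→D), position 8 (Q→V), position 10 (W→R), position 13 (E→A).

0, 6, 8, 10, 13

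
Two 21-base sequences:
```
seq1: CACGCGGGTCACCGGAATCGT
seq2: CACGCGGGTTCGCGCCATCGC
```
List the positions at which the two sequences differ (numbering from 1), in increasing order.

10, 11, 12, 15, 16, 21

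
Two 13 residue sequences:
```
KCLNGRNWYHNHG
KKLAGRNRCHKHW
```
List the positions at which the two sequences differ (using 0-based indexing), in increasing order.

1, 3, 7, 8, 10, 12

Scanning 0-based: 1: C/K; 3: N/A; 7: W/R; 8: Y/C; 10: N/K; 12: G/W.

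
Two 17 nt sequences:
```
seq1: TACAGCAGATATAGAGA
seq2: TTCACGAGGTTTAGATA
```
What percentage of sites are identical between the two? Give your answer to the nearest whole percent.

65%

6 positions differ (2, 5, 6, 9, 11, 16), so 11 of 17 match: 11/17 = 64.71%.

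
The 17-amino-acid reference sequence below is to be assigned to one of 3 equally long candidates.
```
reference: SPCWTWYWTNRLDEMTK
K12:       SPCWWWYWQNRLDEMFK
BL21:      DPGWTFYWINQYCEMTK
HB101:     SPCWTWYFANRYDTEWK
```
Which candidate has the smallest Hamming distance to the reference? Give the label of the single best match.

K12

Hamming distances to reference — K12: 3; BL21: 7; HB101: 6.
Smallest is K12 with 3 mismatches.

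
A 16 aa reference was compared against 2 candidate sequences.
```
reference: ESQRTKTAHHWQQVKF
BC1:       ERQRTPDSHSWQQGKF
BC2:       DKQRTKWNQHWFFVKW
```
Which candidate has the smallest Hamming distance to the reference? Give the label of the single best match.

BC1

Hamming distances to reference — BC1: 6; BC2: 8.
Smallest is BC1 with 6 mismatches.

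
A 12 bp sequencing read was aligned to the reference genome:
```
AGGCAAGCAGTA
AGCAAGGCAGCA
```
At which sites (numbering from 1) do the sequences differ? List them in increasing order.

3, 4, 6, 11

Differences at site 3 (G→C), site 4 (C→A), site 6 (A→G), site 11 (T→C).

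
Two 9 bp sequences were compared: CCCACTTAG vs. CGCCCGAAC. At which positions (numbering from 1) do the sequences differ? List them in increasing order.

2, 4, 6, 7, 9

Differences at position 2 (C→G), position 4 (A→C), position 6 (T→G), position 7 (T→A), position 9 (G→C).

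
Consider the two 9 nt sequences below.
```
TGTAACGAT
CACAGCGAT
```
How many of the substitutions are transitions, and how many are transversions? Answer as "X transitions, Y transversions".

4 transitions, 0 transversions

Transitions (purine↔purine or pyrimidine↔pyrimidine): 1 T→C, 2 G→A, 3 T→C, 5 A→G.
Transversions (purine↔pyrimidine): none.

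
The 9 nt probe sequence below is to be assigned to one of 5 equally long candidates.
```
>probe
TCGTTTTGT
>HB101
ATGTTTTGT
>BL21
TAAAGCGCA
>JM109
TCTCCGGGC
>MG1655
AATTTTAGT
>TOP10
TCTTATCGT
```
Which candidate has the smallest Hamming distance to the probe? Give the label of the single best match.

HB101 differs at 2 sites; BL21 differs at 8 sites; JM109 differs at 6 sites; MG1655 differs at 4 sites; TOP10 differs at 3 sites. The closest is HB101.

HB101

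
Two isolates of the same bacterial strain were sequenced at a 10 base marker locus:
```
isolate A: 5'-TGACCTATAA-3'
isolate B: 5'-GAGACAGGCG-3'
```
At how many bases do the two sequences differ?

Comparing position by position, 9 bases differ: 1 (T/G), 2 (G/A), 3 (A/G), 4 (C/A), 6 (T/A), 7 (A/G), 8 (T/G), 9 (A/C), 10 (A/G).

9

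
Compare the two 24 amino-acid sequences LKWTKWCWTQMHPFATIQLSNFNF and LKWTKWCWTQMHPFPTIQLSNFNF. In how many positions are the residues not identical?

The sequences differ at positions 15 (1-based) — 1 in total.

1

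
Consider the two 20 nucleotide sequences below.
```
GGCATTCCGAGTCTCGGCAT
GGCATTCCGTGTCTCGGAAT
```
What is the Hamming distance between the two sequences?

2

Comparing position by position, 2 sites differ: 10 (A/T), 18 (C/A).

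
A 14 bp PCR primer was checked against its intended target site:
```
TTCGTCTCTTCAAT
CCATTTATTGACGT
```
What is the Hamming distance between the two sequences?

11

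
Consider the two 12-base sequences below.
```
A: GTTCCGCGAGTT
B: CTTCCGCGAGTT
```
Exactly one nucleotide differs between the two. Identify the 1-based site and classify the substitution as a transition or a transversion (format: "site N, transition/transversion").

site 1, transversion

Site 1 changes G→C. G is a purine and C is a pyrimidine, so this is a transversion.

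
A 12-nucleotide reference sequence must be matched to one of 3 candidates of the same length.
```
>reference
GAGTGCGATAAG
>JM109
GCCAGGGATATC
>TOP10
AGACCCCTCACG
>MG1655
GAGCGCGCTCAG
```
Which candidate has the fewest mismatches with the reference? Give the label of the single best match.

JM109 differs at 6 positions; TOP10 differs at 9 positions; MG1655 differs at 3 positions. The closest is MG1655.

MG1655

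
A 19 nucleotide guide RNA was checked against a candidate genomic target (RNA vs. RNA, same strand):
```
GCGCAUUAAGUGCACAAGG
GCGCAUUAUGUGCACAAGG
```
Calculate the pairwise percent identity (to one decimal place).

94.7%

Mismatch at position 9 (1-based): 1 of 19.
Identical positions: 18/19 = 94.74% → 94.7%.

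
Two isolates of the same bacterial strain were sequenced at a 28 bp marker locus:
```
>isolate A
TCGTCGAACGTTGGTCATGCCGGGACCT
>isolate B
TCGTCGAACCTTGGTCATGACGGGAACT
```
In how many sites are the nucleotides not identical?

3

Mismatches (1-based): site 10: G→C; site 20: C→A; site 26: C→A.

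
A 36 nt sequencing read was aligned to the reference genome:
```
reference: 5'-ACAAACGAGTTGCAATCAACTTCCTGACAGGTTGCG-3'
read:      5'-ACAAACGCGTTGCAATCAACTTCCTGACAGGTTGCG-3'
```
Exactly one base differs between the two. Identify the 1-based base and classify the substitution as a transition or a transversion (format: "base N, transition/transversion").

base 8, transversion

Base 8 changes A→C. A is a purine and C is a pyrimidine, so this is a transversion.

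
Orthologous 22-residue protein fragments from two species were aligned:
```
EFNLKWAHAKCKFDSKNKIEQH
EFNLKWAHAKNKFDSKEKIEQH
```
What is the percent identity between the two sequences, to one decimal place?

90.9%

Mismatches at positions 11, 17 (1-based): 2 of 22.
Identical positions: 20/22 = 90.91% → 90.9%.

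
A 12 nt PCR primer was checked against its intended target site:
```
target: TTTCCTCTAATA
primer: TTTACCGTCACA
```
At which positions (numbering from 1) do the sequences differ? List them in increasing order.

4, 6, 7, 9, 11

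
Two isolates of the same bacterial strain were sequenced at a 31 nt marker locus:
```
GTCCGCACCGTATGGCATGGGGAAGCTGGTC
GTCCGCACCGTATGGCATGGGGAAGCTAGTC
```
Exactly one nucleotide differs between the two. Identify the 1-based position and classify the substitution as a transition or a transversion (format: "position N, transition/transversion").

Position 28 changes G→A. G is a purine and A is a purine, so this is a transition.

position 28, transition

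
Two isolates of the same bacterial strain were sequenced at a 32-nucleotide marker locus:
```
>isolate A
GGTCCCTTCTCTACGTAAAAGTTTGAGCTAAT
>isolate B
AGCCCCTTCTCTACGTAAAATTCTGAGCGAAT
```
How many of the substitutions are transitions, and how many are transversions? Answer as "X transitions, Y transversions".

Transitions (purine↔purine or pyrimidine↔pyrimidine): 1 G→A, 3 T→C, 23 T→C.
Transversions (purine↔pyrimidine): 21 G→T, 29 T→G.

3 transitions, 2 transversions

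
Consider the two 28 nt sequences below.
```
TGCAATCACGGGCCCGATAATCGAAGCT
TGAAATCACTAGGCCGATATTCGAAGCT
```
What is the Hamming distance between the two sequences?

The sequences differ at sites 3, 10, 11, 13, 20 (1-based) — 5 in total.

5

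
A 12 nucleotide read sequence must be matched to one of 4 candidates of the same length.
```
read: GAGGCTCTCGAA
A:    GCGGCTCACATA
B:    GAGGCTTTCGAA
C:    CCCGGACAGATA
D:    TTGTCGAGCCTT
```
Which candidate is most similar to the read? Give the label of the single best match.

B

A differs at 4 sites; B differs at 1 site; C differs at 9 sites; D differs at 9 sites. The closest is B.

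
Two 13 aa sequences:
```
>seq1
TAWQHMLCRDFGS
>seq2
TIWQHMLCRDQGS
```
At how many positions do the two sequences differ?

2

The sequences differ at positions 2, 11 (1-based) — 2 in total.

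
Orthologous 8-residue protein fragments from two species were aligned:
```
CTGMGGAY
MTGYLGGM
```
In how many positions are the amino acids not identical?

5

The sequences differ at positions 1, 4, 5, 7, 8 (1-based) — 5 in total.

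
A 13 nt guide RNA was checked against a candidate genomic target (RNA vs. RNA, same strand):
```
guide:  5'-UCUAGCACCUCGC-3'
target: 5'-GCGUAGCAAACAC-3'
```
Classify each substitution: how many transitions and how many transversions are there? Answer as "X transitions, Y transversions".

Transitions (purine↔purine or pyrimidine↔pyrimidine): 5 G→A, 12 G→A.
Transversions (purine↔pyrimidine): 1 U→G, 3 U→G, 4 A→U, 6 C→G, 7 A→C, 8 C→A, 9 C→A, 10 U→A.

2 transitions, 8 transversions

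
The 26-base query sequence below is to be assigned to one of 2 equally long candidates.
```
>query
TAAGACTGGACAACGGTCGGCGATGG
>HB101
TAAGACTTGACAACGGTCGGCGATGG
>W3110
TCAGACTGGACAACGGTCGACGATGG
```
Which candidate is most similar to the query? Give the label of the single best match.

HB101

Hamming distances to query — HB101: 1; W3110: 2.
Smallest is HB101 with 1 mismatch.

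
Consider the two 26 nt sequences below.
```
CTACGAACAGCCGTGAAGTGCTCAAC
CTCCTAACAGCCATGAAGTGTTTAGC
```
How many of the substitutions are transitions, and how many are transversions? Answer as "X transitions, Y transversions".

4 transitions, 2 transversions

Transitions (purine↔purine or pyrimidine↔pyrimidine): 13 G→A, 21 C→T, 23 C→T, 25 A→G.
Transversions (purine↔pyrimidine): 3 A→C, 5 G→T.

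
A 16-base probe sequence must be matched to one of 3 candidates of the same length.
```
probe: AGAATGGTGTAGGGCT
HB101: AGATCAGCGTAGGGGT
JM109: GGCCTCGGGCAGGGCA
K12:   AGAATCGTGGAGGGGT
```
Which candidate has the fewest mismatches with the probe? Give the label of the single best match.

K12

Hamming distances to probe — HB101: 5; JM109: 7; K12: 3.
Smallest is K12 with 3 mismatches.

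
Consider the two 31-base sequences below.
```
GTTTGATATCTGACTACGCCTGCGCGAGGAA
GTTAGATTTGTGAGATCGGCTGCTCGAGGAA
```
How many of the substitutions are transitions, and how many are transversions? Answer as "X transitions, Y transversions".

Transitions (purine↔purine or pyrimidine↔pyrimidine): none.
Transversions (purine↔pyrimidine): 4 T→A, 8 A→T, 10 C→G, 14 C→G, 15 T→A, 16 A→T, 19 C→G, 24 G→T.

0 transitions, 8 transversions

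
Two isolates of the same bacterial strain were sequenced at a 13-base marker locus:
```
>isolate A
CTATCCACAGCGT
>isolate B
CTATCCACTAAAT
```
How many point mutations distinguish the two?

Mismatches (1-based): site 9: A→T; site 10: G→A; site 11: C→A; site 12: G→A.

4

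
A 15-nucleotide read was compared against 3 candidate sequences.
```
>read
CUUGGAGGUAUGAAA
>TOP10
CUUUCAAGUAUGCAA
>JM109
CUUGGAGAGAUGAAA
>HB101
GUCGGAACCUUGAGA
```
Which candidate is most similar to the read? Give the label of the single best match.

Hamming distances to read — TOP10: 4; JM109: 2; HB101: 7.
Smallest is JM109 with 2 mismatches.

JM109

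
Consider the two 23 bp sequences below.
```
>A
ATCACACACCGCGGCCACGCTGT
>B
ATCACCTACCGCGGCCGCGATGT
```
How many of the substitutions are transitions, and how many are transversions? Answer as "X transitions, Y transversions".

Mismatches (1-based):
site 6: A→C (purine→pyrimidine, transversion)
site 7: C→T (pyrimidine→pyrimidine, transition)
site 17: A→G (purine→purine, transition)
site 20: C→A (pyrimidine→purine, transversion)

2 transitions, 2 transversions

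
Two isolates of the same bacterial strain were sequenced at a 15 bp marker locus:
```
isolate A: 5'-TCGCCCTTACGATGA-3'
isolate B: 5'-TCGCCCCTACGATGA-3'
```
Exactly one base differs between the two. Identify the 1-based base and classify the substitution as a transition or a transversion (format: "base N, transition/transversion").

Base 7 changes T→C. T is a pyrimidine and C is a pyrimidine, so this is a transition.

base 7, transition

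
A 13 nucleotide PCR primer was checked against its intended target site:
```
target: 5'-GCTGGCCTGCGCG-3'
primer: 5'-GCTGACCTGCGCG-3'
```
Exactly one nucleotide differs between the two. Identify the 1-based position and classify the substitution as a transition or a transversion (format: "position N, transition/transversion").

position 5, transition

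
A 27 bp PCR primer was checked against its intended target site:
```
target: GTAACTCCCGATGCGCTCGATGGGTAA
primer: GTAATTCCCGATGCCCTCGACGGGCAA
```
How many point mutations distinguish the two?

4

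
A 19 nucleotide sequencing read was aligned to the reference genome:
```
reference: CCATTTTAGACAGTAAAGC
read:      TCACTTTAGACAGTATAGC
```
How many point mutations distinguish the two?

Mismatches (1-based): position 1: C→T; position 4: T→C; position 16: A→T.

3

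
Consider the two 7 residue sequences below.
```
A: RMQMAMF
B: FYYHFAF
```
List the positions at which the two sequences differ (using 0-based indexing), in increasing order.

Differences at position 0 (R→F), position 1 (M→Y), position 2 (Q→Y), position 3 (M→H), position 4 (A→F), position 5 (M→A).

0, 1, 2, 3, 4, 5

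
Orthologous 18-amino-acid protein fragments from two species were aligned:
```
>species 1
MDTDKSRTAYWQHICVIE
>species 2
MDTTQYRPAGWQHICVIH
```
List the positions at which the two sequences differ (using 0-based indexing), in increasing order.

3, 4, 5, 7, 9, 17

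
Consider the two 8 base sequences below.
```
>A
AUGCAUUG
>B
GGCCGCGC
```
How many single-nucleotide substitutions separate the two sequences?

7

Mismatches (1-based): base 1: A→G; base 2: U→G; base 3: G→C; base 5: A→G; base 6: U→C; base 7: U→G; base 8: G→C.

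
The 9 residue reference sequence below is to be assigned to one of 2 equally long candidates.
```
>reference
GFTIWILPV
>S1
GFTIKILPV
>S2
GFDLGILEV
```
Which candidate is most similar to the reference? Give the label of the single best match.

Hamming distances to reference — S1: 1; S2: 4.
Smallest is S1 with 1 mismatch.

S1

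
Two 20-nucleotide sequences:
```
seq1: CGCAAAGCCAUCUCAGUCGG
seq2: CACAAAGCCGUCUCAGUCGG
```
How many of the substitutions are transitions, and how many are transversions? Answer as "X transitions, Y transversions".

Mismatches (1-based):
site 2: G→A (purine→purine, transition)
site 10: A→G (purine→purine, transition)

2 transitions, 0 transversions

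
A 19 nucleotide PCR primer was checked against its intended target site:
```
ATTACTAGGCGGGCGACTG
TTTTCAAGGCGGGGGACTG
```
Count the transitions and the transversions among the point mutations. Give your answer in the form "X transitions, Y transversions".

Transitions (purine↔purine or pyrimidine↔pyrimidine): none.
Transversions (purine↔pyrimidine): 1 A→T, 4 A→T, 6 T→A, 14 C→G.

0 transitions, 4 transversions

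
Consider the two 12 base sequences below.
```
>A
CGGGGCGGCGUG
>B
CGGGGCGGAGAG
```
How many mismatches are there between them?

2

Comparing position by position, 2 positions differ: 9 (C/A), 11 (U/A).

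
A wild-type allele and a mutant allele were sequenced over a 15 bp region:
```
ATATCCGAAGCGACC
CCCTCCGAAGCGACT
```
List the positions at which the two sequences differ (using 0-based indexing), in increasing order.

0, 1, 2, 14

Differences at position 0 (A→C), position 1 (T→C), position 2 (A→C), position 14 (C→T).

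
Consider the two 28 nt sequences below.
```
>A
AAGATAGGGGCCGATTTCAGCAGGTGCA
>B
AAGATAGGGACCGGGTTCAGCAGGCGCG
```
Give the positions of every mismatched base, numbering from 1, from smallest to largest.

Scanning 1-based: 10: G/A; 14: A/G; 15: T/G; 25: T/C; 28: A/G.

10, 14, 15, 25, 28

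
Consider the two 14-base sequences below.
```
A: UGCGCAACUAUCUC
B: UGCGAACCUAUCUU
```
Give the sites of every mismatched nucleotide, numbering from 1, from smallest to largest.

Differences at site 5 (C→A), site 7 (A→C), site 14 (C→U).

5, 7, 14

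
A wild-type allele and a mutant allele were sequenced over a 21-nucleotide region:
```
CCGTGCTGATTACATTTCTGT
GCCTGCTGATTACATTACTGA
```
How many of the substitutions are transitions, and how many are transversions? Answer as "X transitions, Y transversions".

0 transitions, 4 transversions

Transitions (purine↔purine or pyrimidine↔pyrimidine): none.
Transversions (purine↔pyrimidine): 1 C→G, 3 G→C, 17 T→A, 21 T→A.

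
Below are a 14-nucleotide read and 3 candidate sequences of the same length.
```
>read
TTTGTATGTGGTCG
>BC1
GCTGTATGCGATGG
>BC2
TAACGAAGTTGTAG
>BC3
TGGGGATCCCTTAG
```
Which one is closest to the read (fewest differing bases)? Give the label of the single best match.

BC1

BC1 differs at 5 bases; BC2 differs at 7 bases; BC3 differs at 8 bases. The closest is BC1.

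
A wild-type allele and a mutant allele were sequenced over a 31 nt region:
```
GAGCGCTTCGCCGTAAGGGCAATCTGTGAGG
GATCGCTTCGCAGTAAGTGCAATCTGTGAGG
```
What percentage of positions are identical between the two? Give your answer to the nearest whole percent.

Mismatches at positions 3, 12, 18 (1-based): 3 of 31.
Identical positions: 28/31 = 90.32% → 90%.

90%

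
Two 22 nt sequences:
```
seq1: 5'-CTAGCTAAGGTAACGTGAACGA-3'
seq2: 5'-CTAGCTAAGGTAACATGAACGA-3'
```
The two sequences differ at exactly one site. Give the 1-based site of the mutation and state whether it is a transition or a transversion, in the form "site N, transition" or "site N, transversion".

site 15, transition

The sequences differ only at site 15: G→A (purine→purine), a transition.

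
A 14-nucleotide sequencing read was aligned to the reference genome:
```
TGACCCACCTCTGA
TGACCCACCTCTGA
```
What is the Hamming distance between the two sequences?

The two sequences are identical at every position.

0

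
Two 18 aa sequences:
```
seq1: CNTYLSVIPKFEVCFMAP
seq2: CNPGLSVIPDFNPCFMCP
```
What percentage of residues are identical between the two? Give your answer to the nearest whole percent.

67%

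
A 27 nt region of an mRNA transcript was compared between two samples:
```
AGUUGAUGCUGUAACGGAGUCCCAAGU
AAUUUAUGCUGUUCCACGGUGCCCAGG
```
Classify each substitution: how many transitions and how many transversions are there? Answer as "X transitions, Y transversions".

3 transitions, 7 transversions

Transitions (purine↔purine or pyrimidine↔pyrimidine): 2 G→A, 16 G→A, 18 A→G.
Transversions (purine↔pyrimidine): 5 G→U, 13 A→U, 14 A→C, 17 G→C, 21 C→G, 24 A→C, 27 U→G.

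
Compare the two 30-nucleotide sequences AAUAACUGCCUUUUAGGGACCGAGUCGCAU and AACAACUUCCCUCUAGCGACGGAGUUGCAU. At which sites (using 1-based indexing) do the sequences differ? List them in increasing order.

3, 8, 11, 13, 17, 21, 26

Differences at site 3 (U→C), site 8 (G→U), site 11 (U→C), site 13 (U→C), site 17 (G→C), site 21 (C→G), site 26 (C→U).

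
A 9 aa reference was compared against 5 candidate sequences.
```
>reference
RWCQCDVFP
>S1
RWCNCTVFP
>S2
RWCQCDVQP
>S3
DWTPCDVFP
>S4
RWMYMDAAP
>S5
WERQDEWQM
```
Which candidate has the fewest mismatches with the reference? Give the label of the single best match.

S2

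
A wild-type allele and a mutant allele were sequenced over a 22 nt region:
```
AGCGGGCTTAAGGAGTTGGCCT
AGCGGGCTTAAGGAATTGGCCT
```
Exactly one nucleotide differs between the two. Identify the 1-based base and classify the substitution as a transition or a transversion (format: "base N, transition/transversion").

base 15, transition

The sequences differ only at base 15: G→A (purine→purine), a transition.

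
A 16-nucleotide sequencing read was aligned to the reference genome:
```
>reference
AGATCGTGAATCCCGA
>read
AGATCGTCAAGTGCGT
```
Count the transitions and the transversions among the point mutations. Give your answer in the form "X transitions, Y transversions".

1 transition, 4 transversions

Transitions (purine↔purine or pyrimidine↔pyrimidine): 12 C→T.
Transversions (purine↔pyrimidine): 8 G→C, 11 T→G, 13 C→G, 16 A→T.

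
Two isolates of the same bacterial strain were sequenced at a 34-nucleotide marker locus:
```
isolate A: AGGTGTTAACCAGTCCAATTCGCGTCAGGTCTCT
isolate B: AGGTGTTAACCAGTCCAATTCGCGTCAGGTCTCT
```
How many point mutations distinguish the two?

0

No positions differ; the sequences are identical.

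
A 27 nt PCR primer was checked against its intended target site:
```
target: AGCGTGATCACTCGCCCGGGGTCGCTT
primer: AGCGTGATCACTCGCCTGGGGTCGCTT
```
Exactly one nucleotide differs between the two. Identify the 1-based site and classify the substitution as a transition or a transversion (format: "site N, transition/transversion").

site 17, transition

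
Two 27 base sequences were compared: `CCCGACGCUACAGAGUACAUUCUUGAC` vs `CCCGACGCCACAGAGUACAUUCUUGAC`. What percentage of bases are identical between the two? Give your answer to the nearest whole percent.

Mismatch at position 9 (1-based): 1 of 27.
Identical positions: 26/27 = 96.3% → 96%.

96%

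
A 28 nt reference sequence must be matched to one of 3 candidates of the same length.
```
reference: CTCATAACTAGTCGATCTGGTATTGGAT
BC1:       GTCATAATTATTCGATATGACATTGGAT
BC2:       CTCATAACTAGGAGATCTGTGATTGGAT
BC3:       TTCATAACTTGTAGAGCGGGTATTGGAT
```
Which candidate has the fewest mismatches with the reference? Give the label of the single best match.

BC2

Hamming distances to reference — BC1: 6; BC2: 4; BC3: 5.
Smallest is BC2 with 4 mismatches.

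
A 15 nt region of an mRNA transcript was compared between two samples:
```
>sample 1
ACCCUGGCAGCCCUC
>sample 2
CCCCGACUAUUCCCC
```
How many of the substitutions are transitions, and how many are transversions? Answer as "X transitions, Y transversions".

Mismatches (1-based):
site 1: A→C (purine→pyrimidine, transversion)
site 5: U→G (pyrimidine→purine, transversion)
site 6: G→A (purine→purine, transition)
site 7: G→C (purine→pyrimidine, transversion)
site 8: C→U (pyrimidine→pyrimidine, transition)
site 10: G→U (purine→pyrimidine, transversion)
site 11: C→U (pyrimidine→pyrimidine, transition)
site 14: U→C (pyrimidine→pyrimidine, transition)

4 transitions, 4 transversions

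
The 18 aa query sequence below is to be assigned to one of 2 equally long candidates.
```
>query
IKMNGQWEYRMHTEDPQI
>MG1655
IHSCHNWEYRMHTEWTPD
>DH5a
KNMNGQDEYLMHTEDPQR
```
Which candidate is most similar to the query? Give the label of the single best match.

Hamming distances to query — MG1655: 9; DH5a: 5.
Smallest is DH5a with 5 mismatches.

DH5a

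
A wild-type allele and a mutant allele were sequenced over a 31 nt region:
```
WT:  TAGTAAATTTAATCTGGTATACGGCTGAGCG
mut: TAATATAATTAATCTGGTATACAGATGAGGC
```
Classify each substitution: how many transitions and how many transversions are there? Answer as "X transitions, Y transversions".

Mismatches (1-based):
base 3: G→A (purine→purine, transition)
base 6: A→T (purine→pyrimidine, transversion)
base 8: T→A (pyrimidine→purine, transversion)
base 23: G→A (purine→purine, transition)
base 25: C→A (pyrimidine→purine, transversion)
base 30: C→G (pyrimidine→purine, transversion)
base 31: G→C (purine→pyrimidine, transversion)

2 transitions, 5 transversions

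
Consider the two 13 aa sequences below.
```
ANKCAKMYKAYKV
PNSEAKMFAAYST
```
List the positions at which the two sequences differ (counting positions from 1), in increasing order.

1, 3, 4, 8, 9, 12, 13

Differences at position 1 (A→P), position 3 (K→S), position 4 (C→E), position 8 (Y→F), position 9 (K→A), position 12 (K→S), position 13 (V→T).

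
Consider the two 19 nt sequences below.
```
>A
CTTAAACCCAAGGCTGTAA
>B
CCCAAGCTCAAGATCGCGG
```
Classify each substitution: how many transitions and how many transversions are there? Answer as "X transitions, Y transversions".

Transitions (purine↔purine or pyrimidine↔pyrimidine): 2 T→C, 3 T→C, 6 A→G, 8 C→T, 13 G→A, 14 C→T, 15 T→C, 17 T→C, 18 A→G, 19 A→G.
Transversions (purine↔pyrimidine): none.

10 transitions, 0 transversions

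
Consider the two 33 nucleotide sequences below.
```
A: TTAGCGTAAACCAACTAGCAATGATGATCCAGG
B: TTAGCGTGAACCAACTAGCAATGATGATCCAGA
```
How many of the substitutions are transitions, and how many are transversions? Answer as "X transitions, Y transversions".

2 transitions, 0 transversions

Transitions (purine↔purine or pyrimidine↔pyrimidine): 8 A→G, 33 G→A.
Transversions (purine↔pyrimidine): none.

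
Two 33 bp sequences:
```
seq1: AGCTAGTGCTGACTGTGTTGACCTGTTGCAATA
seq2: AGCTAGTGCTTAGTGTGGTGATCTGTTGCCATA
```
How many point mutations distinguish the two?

5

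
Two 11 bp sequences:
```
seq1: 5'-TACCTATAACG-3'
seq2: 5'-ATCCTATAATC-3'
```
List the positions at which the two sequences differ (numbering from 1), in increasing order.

1, 2, 10, 11

Scanning 1-based: 1: T/A; 2: A/T; 10: C/T; 11: G/C.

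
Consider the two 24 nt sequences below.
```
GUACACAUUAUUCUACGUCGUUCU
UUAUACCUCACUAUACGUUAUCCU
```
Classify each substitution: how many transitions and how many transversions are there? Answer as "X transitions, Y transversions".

Mismatches (1-based):
position 1: G→U (purine→pyrimidine, transversion)
position 4: C→U (pyrimidine→pyrimidine, transition)
position 7: A→C (purine→pyrimidine, transversion)
position 9: U→C (pyrimidine→pyrimidine, transition)
position 11: U→C (pyrimidine→pyrimidine, transition)
position 13: C→A (pyrimidine→purine, transversion)
position 19: C→U (pyrimidine→pyrimidine, transition)
position 20: G→A (purine→purine, transition)
position 22: U→C (pyrimidine→pyrimidine, transition)

6 transitions, 3 transversions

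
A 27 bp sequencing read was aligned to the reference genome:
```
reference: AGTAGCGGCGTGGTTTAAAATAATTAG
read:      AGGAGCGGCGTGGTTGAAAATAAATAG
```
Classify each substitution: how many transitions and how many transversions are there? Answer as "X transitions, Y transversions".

Mismatches (1-based):
base 3: T→G (pyrimidine→purine, transversion)
base 16: T→G (pyrimidine→purine, transversion)
base 24: T→A (pyrimidine→purine, transversion)

0 transitions, 3 transversions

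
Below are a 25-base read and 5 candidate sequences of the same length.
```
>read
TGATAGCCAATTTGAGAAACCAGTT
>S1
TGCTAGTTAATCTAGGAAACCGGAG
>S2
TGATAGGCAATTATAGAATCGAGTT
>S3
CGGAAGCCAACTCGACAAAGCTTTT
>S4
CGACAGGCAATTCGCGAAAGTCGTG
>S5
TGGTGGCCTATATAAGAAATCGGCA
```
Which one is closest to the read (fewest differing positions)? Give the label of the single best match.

S1 differs at 9 positions; S2 differs at 5 positions; S3 differs at 9 positions; S4 differs at 9 positions; S5 differs at 9 positions. The closest is S2.

S2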